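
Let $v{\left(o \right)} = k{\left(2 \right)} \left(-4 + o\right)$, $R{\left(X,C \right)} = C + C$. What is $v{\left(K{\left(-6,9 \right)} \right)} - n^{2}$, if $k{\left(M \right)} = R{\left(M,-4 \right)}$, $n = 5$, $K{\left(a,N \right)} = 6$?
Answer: $-41$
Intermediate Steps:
$R{\left(X,C \right)} = 2 C$
$k{\left(M \right)} = -8$ ($k{\left(M \right)} = 2 \left(-4\right) = -8$)
$v{\left(o \right)} = 32 - 8 o$ ($v{\left(o \right)} = - 8 \left(-4 + o\right) = 32 - 8 o$)
$v{\left(K{\left(-6,9 \right)} \right)} - n^{2} = \left(32 - 48\right) - 5^{2} = \left(32 - 48\right) - 25 = -16 - 25 = -41$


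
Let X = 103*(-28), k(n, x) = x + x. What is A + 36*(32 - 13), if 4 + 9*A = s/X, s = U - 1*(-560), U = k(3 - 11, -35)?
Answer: 1267277/1854 ≈ 683.54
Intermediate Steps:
k(n, x) = 2*x
U = -70 (U = 2*(-35) = -70)
X = -2884
s = 490 (s = -70 - 1*(-560) = -70 + 560 = 490)
A = -859/1854 (A = -4/9 + (490/(-2884))/9 = -4/9 + (490*(-1/2884))/9 = -4/9 + (⅑)*(-35/206) = -4/9 - 35/1854 = -859/1854 ≈ -0.46332)
A + 36*(32 - 13) = -859/1854 + 36*(32 - 13) = -859/1854 + 36*19 = -859/1854 + 684 = 1267277/1854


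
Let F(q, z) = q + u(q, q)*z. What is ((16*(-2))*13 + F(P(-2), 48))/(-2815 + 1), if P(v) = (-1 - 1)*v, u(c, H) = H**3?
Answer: -190/201 ≈ -0.94527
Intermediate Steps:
P(v) = -2*v
F(q, z) = q + z*q**3 (F(q, z) = q + q**3*z = q + z*q**3)
((16*(-2))*13 + F(P(-2), 48))/(-2815 + 1) = ((16*(-2))*13 + (-2*(-2) + 48*(-2*(-2))**3))/(-2815 + 1) = (-32*13 + (4 + 48*4**3))/(-2814) = (-416 + (4 + 48*64))*(-1/2814) = (-416 + (4 + 3072))*(-1/2814) = (-416 + 3076)*(-1/2814) = 2660*(-1/2814) = -190/201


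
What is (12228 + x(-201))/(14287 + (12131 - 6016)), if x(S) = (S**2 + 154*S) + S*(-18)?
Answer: 25293/20402 ≈ 1.2397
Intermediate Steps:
x(S) = S**2 + 136*S (x(S) = (S**2 + 154*S) - 18*S = S**2 + 136*S)
(12228 + x(-201))/(14287 + (12131 - 6016)) = (12228 - 201*(136 - 201))/(14287 + (12131 - 6016)) = (12228 - 201*(-65))/(14287 + 6115) = (12228 + 13065)/20402 = 25293*(1/20402) = 25293/20402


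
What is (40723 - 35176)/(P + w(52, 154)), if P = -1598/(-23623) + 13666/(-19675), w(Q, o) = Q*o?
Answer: 2578148666175/3721687068932 ≈ 0.69274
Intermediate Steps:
P = -291391268/464782525 (P = -1598*(-1/23623) + 13666*(-1/19675) = 1598/23623 - 13666/19675 = -291391268/464782525 ≈ -0.62694)
(40723 - 35176)/(P + w(52, 154)) = (40723 - 35176)/(-291391268/464782525 + 52*154) = 5547/(-291391268/464782525 + 8008) = 5547/(3721687068932/464782525) = 5547*(464782525/3721687068932) = 2578148666175/3721687068932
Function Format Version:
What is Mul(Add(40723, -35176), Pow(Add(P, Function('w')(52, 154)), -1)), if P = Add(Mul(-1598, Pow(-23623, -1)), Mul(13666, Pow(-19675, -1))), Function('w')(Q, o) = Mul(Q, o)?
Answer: Rational(2578148666175, 3721687068932) ≈ 0.69274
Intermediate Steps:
P = Rational(-291391268, 464782525) (P = Add(Mul(-1598, Rational(-1, 23623)), Mul(13666, Rational(-1, 19675))) = Add(Rational(1598, 23623), Rational(-13666, 19675)) = Rational(-291391268, 464782525) ≈ -0.62694)
Mul(Add(40723, -35176), Pow(Add(P, Function('w')(52, 154)), -1)) = Mul(Add(40723, -35176), Pow(Add(Rational(-291391268, 464782525), Mul(52, 154)), -1)) = Mul(5547, Pow(Add(Rational(-291391268, 464782525), 8008), -1)) = Mul(5547, Pow(Rational(3721687068932, 464782525), -1)) = Mul(5547, Rational(464782525, 3721687068932)) = Rational(2578148666175, 3721687068932)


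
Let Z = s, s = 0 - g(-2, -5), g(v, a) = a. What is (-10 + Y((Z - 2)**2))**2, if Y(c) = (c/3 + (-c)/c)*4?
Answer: 4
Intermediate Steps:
s = 5 (s = 0 - 1*(-5) = 0 + 5 = 5)
Z = 5
Y(c) = -4 + 4*c/3 (Y(c) = (c*(1/3) - 1)*4 = (c/3 - 1)*4 = (-1 + c/3)*4 = -4 + 4*c/3)
(-10 + Y((Z - 2)**2))**2 = (-10 + (-4 + 4*(5 - 2)**2/3))**2 = (-10 + (-4 + (4/3)*3**2))**2 = (-10 + (-4 + (4/3)*9))**2 = (-10 + (-4 + 12))**2 = (-10 + 8)**2 = (-2)**2 = 4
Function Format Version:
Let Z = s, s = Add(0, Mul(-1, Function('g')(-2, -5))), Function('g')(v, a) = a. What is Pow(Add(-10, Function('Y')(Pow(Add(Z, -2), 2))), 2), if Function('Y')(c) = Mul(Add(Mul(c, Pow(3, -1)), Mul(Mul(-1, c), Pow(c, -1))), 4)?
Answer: 4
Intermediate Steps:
s = 5 (s = Add(0, Mul(-1, -5)) = Add(0, 5) = 5)
Z = 5
Function('Y')(c) = Add(-4, Mul(Rational(4, 3), c)) (Function('Y')(c) = Mul(Add(Mul(c, Rational(1, 3)), -1), 4) = Mul(Add(Mul(Rational(1, 3), c), -1), 4) = Mul(Add(-1, Mul(Rational(1, 3), c)), 4) = Add(-4, Mul(Rational(4, 3), c)))
Pow(Add(-10, Function('Y')(Pow(Add(Z, -2), 2))), 2) = Pow(Add(-10, Add(-4, Mul(Rational(4, 3), Pow(Add(5, -2), 2)))), 2) = Pow(Add(-10, Add(-4, Mul(Rational(4, 3), Pow(3, 2)))), 2) = Pow(Add(-10, Add(-4, Mul(Rational(4, 3), 9))), 2) = Pow(Add(-10, Add(-4, 12)), 2) = Pow(Add(-10, 8), 2) = Pow(-2, 2) = 4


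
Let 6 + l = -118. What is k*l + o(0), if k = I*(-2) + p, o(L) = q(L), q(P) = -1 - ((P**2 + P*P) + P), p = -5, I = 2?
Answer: 1115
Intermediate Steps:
l = -124 (l = -6 - 118 = -124)
q(P) = -1 - P - 2*P**2 (q(P) = -1 - ((P**2 + P**2) + P) = -1 - (2*P**2 + P) = -1 - (P + 2*P**2) = -1 + (-P - 2*P**2) = -1 - P - 2*P**2)
o(L) = -1 - L - 2*L**2
k = -9 (k = 2*(-2) - 5 = -4 - 5 = -9)
k*l + o(0) = -9*(-124) + (-1 - 1*0 - 2*0**2) = 1116 + (-1 + 0 - 2*0) = 1116 + (-1 + 0 + 0) = 1116 - 1 = 1115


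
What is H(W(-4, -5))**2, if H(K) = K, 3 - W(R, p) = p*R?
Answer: 289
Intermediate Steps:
W(R, p) = 3 - R*p (W(R, p) = 3 - p*R = 3 - R*p)
H(W(-4, -5))**2 = (3 - 1*(-4)*(-5))**2 = (3 - 20)**2 = (-17)**2 = 289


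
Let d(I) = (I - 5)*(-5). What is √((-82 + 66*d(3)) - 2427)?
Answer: 43*I ≈ 43.0*I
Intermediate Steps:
d(I) = 25 - 5*I (d(I) = (-5 + I)*(-5) = 25 - 5*I)
√((-82 + 66*d(3)) - 2427) = √((-82 + 66*(25 - 5*3)) - 2427) = √((-82 + 66*(25 - 15)) - 2427) = √((-82 + 66*10) - 2427) = √((-82 + 660) - 2427) = √(578 - 2427) = √(-1849) = 43*I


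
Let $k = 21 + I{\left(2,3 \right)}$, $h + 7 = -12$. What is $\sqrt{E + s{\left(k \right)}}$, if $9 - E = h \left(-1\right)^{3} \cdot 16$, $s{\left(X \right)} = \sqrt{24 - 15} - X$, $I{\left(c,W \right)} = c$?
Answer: $3 i \sqrt{35} \approx 17.748 i$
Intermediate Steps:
$h = -19$ ($h = -7 - 12 = -19$)
$k = 23$ ($k = 21 + 2 = 23$)
$s{\left(X \right)} = 3 - X$ ($s{\left(X \right)} = \sqrt{9} - X = 3 - X$)
$E = -295$ ($E = 9 - - 19 \left(-1\right)^{3} \cdot 16 = 9 - \left(-19\right) \left(-1\right) 16 = 9 - 19 \cdot 16 = 9 - 304 = -295$)
$\sqrt{E + s{\left(k \right)}} = \sqrt{-295 + \left(3 - 23\right)} = \sqrt{-295 - 20} = \sqrt{-315} = 3 i \sqrt{35}$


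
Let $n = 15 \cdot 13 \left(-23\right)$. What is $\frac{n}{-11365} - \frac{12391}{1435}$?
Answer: $- \frac{26877548}{3261755} \approx -8.2402$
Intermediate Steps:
$n = -4485$ ($n = 195 \left(-23\right) = -4485$)
$\frac{n}{-11365} - \frac{12391}{1435} = - \frac{4485}{-11365} - \frac{12391}{1435} = \left(-4485\right) \left(- \frac{1}{11365}\right) - \frac{12391}{1435} = \frac{897}{2273} - \frac{12391}{1435} = - \frac{26877548}{3261755}$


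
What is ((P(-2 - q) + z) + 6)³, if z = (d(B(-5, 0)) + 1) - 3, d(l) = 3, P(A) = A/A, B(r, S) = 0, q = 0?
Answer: 512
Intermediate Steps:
P(A) = 1
z = 1 (z = (3 + 1) - 3 = 4 - 3 = 1)
((P(-2 - q) + z) + 6)³ = ((1 + 1) + 6)³ = (2 + 6)³ = 8³ = 512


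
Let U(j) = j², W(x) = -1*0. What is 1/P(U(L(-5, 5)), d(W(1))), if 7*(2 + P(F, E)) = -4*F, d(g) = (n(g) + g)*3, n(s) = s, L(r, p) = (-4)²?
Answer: -7/1038 ≈ -0.0067437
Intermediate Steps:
L(r, p) = 16
W(x) = 0
d(g) = 6*g (d(g) = (g + g)*3 = (2*g)*3 = 6*g)
P(F, E) = -2 - 4*F/7 (P(F, E) = -2 + (-4*F)/7 = -2 - 4*F/7)
1/P(U(L(-5, 5)), d(W(1))) = 1/(-2 - 4/7*16²) = 1/(-2 - 4/7*256) = 1/(-2 - 1024/7) = 1/(-1038/7) = -7/1038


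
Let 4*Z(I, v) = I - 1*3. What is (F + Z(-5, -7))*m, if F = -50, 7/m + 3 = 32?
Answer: -364/29 ≈ -12.552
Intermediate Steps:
m = 7/29 (m = 7/(-3 + 32) = 7/29 ≈ 0.24138)
Z(I, v) = -3/4 + I/4 (Z(I, v) = (I - 1*3)/4 = (I - 3)/4 = (-3 + I)/4 = -3/4 + I/4)
(F + Z(-5, -7))*m = (-50 + (-3/4 + (1/4)*(-5)))*(7/29) = (-50 + (-3/4 - 5/4))*(7/29) = (-50 - 2)*(7/29) = -52*7/29 = -364/29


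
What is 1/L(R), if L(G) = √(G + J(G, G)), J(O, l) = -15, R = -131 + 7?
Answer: -I*√139/139 ≈ -0.084819*I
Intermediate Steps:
R = -124
L(G) = √(-15 + G) (L(G) = √(G - 15) = √(-15 + G))
1/L(R) = 1/(√(-15 - 124)) = 1/(√(-139)) = 1/(I*√139) = -I*√139/139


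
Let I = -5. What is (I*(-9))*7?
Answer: 315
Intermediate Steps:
(I*(-9))*7 = -5*(-9)*7 = 45*7 = 315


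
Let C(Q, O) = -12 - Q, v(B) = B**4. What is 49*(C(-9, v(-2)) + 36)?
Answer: 1617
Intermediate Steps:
49*(C(-9, v(-2)) + 36) = 49*((-12 - 1*(-9)) + 36) = 49*((-12 + 9) + 36) = 49*(-3 + 36) = 49*33 = 1617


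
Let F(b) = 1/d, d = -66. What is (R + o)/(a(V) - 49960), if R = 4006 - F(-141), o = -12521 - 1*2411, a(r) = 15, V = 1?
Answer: 144223/659274 ≈ 0.21876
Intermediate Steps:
F(b) = -1/66 (F(b) = 1/(-66) = -1/66)
o = -14932 (o = -12521 - 2411 = -14932)
R = 264397/66 (R = 4006 - 1*(-1/66) = 4006 + 1/66 = 264397/66 ≈ 4006.0)
(R + o)/(a(V) - 49960) = (264397/66 - 14932)/(15 - 49960) = -721115/66/(-49945) = -721115/66*(-1/49945) = 144223/659274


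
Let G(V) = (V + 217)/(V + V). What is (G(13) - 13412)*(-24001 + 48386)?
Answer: -4248866785/13 ≈ -3.2684e+8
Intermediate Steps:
G(V) = (217 + V)/(2*V) (G(V) = (217 + V)/((2*V)) = (217 + V)*(1/(2*V)) = (217 + V)/(2*V))
(G(13) - 13412)*(-24001 + 48386) = ((½)*(217 + 13)/13 - 13412)*(-24001 + 48386) = ((½)*(1/13)*230 - 13412)*24385 = (115/13 - 13412)*24385 = -174241/13*24385 = -4248866785/13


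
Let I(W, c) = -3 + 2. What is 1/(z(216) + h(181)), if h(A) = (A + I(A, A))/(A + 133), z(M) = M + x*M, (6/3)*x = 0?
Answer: 157/34002 ≈ 0.0046174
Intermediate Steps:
x = 0 (x = (½)*0 = 0)
I(W, c) = -1
z(M) = M (z(M) = M + 0*M = M + 0 = M)
h(A) = (-1 + A)/(133 + A) (h(A) = (A - 1)/(A + 133) = (-1 + A)/(133 + A))
1/(z(216) + h(181)) = 1/(216 + (-1 + 181)/(133 + 181)) = 1/(216 + 180/314) = 1/(216 + (1/314)*180) = 1/(216 + 90/157) = 1/(34002/157) = 157/34002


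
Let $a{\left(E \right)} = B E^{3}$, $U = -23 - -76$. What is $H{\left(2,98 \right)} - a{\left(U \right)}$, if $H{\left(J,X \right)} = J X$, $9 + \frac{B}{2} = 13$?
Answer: $-1190820$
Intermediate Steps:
$B = 8$ ($B = -18 + 2 \cdot 13 = -18 + 26 = 8$)
$U = 53$ ($U = -23 + 76 = 53$)
$a{\left(E \right)} = 8 E^{3}$
$H{\left(2,98 \right)} - a{\left(U \right)} = 2 \cdot 98 - 8 \cdot 53^{3} = 196 - 8 \cdot 148877 = 196 - 1191016 = -1190820$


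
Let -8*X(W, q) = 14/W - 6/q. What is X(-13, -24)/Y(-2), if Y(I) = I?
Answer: -43/832 ≈ -0.051683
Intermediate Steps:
X(W, q) = -7/(4*W) + 3/(4*q) (X(W, q) = -(14/W - 6/q)/8 = -(-6/q + 14/W)/8 = -7/(4*W) + 3/(4*q))
X(-13, -24)/Y(-2) = (-7/4/(-13) + (¾)/(-24))/(-2) = (-7/4*(-1/13) + (¾)*(-1/24))*(-½) = (7/52 - 1/32)*(-½) = (43/416)*(-½) = -43/832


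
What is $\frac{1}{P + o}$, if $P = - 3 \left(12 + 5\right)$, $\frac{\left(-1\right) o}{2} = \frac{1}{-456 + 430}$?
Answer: $- \frac{13}{662} \approx -0.019637$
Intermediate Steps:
$o = \frac{1}{13}$ ($o = - \frac{2}{-456 + 430} = - \frac{2}{-26} = \left(-2\right) \left(- \frac{1}{26}\right) = \frac{1}{13} \approx 0.076923$)
$P = -51$ ($P = \left(-3\right) 17 = -51$)
$\frac{1}{P + o} = \frac{1}{-51 + \frac{1}{13}} = \frac{1}{- \frac{662}{13}} = - \frac{13}{662}$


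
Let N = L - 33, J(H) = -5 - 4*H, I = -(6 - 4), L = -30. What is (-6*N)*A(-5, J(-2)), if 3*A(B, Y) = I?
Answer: -252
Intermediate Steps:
I = -2 (I = -1*2 = -2)
N = -63 (N = -30 - 33 = -63)
A(B, Y) = -2/3 (A(B, Y) = (1/3)*(-2) = -2/3)
(-6*N)*A(-5, J(-2)) = -6*(-63)*(-2/3) = 378*(-2/3) = -252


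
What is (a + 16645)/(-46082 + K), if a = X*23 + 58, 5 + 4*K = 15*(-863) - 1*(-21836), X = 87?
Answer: -37408/87721 ≈ -0.42644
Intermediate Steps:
K = 4443/2 (K = -5/4 + (15*(-863) - 1*(-21836))/4 = -5/4 + (-12945 + 21836)/4 = -5/4 + (1/4)*8891 = -5/4 + 8891/4 = 4443/2 ≈ 2221.5)
a = 2059 (a = 87*23 + 58 = 2001 + 58 = 2059)
(a + 16645)/(-46082 + K) = (2059 + 16645)/(-46082 + 4443/2) = 18704/(-87721/2) = 18704*(-2/87721) = -37408/87721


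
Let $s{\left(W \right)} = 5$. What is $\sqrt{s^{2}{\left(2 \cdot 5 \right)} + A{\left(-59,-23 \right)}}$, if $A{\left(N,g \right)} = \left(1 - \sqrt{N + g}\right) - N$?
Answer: $\sqrt{85 - i \sqrt{82}} \approx 9.2326 - 0.4904 i$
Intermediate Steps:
$A{\left(N,g \right)} = 1 - N - \sqrt{N + g}$
$\sqrt{s^{2}{\left(2 \cdot 5 \right)} + A{\left(-59,-23 \right)}} = \sqrt{5^{2} - \left(-60 + \sqrt{-59 - 23}\right)} = \sqrt{25 + \left(1 + 59 - \sqrt{-82}\right)} = \sqrt{25 + \left(1 + 59 - i \sqrt{82}\right)} = \sqrt{25 + \left(60 - i \sqrt{82}\right)} = \sqrt{85 - i \sqrt{82}}$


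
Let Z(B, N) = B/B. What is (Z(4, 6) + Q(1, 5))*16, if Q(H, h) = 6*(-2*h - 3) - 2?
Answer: -1264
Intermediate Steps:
Z(B, N) = 1
Q(H, h) = -20 - 12*h (Q(H, h) = 6*(-3 - 2*h) - 2 = (-18 - 12*h) - 2 = -20 - 12*h)
(Z(4, 6) + Q(1, 5))*16 = (1 + (-20 - 12*5))*16 = (1 + (-20 - 60))*16 = (1 - 80)*16 = -79*16 = -1264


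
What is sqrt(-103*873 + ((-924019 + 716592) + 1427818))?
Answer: 6*sqrt(31402) ≈ 1063.2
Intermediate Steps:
sqrt(-103*873 + ((-924019 + 716592) + 1427818)) = sqrt(-89919 + (-207427 + 1427818)) = sqrt(-89919 + 1220391) = sqrt(1130472) = 6*sqrt(31402)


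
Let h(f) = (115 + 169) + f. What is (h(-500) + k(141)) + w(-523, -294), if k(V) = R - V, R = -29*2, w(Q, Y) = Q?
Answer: -938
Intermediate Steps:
R = -58
k(V) = -58 - V
h(f) = 284 + f
(h(-500) + k(141)) + w(-523, -294) = ((284 - 500) + (-58 - 1*141)) - 523 = (-216 + (-58 - 141)) - 523 = (-216 - 199) - 523 = -415 - 523 = -938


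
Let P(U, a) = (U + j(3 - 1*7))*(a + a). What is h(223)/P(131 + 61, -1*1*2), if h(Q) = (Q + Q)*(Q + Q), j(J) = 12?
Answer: -49729/204 ≈ -243.77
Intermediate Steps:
h(Q) = 4*Q² (h(Q) = (2*Q)*(2*Q) = 4*Q²)
P(U, a) = 2*a*(12 + U) (P(U, a) = (U + 12)*(a + a) = (12 + U)*(2*a) = 2*a*(12 + U))
h(223)/P(131 + 61, -1*1*2) = (4*223²)/((2*(-1*1*2)*(12 + (131 + 61)))) = (4*49729)/((2*(-1*2)*(12 + 192))) = 198916/((2*(-2)*204)) = 198916/(-816) = 198916*(-1/816) = -49729/204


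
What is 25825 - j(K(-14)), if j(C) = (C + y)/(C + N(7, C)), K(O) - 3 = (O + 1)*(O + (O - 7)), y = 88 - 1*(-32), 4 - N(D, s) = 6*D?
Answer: 5422961/210 ≈ 25824.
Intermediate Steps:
N(D, s) = 4 - 6*D
y = 120 (y = 88 + 32 = 120)
K(O) = 3 + (1 + O)*(-7 + 2*O) (K(O) = 3 + (O + 1)*(O + (O - 7)) = 3 + (1 + O)*(O + (-7 + O)) = 3 + (1 + O)*(-7 + 2*O))
j(C) = (120 + C)/(-38 + C) (j(C) = (C + 120)/(C + (4 - 6*7)) = (120 + C)/(C + (4 - 42)) = (120 + C)/(C - 38) = (120 + C)/(-38 + C))
25825 - j(K(-14)) = 25825 - (120 + (-4 - 5*(-14) + 2*(-14)**2))/(-38 + (-4 - 5*(-14) + 2*(-14)**2)) = 25825 - (120 + (-4 + 70 + 2*196))/(-38 + (-4 + 70 + 2*196)) = 25825 - (120 + (-4 + 70 + 392))/(-38 + (-4 + 70 + 392)) = 25825 - (120 + 458)/(-38 + 458) = 25825 - 578/420 = 25825 - 1*289/210 = 25825 - 289/210 = 5422961/210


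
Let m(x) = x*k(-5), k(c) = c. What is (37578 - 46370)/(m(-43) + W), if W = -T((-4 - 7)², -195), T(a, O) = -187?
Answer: -4396/201 ≈ -21.871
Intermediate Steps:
m(x) = -5*x (m(x) = x*(-5) = -5*x)
W = 187 (W = -1*(-187) = 187)
(37578 - 46370)/(m(-43) + W) = (37578 - 46370)/(-5*(-43) + 187) = -8792/(215 + 187) = -8792/402 = -8792*1/402 = -4396/201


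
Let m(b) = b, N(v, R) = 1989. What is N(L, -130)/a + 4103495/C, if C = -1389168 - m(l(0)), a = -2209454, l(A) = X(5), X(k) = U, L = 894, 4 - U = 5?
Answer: -697634345761/236100044986 ≈ -2.9548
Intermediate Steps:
U = -1 (U = 4 - 1*5 = 4 - 5 = -1)
X(k) = -1
l(A) = -1
C = -1389167 (C = -1389168 - 1*(-1) = -1389168 + 1 = -1389167)
N(L, -130)/a + 4103495/C = 1989/(-2209454) + 4103495/(-1389167) = 1989*(-1/2209454) + 4103495*(-1/1389167) = -153/169958 - 4103495/1389167 = -697634345761/236100044986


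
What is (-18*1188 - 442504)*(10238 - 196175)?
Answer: 86253943056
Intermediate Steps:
(-18*1188 - 442504)*(10238 - 196175) = (-21384 - 442504)*(-185937) = -463888*(-185937) = 86253943056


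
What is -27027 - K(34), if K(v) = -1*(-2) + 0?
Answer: -27029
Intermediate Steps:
K(v) = 2 (K(v) = 2 + 0 = 2)
-27027 - K(34) = -27027 - 1*2 = -27027 - 2 = -27029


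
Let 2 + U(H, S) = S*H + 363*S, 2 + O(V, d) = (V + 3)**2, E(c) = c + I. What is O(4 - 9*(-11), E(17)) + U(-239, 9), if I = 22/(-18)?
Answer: 12348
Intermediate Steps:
I = -11/9 (I = 22*(-1/18) = -11/9 ≈ -1.2222)
E(c) = -11/9 + c (E(c) = c - 11/9 = -11/9 + c)
O(V, d) = -2 + (3 + V)**2 (O(V, d) = -2 + (V + 3)**2 = -2 + (3 + V)**2)
U(H, S) = -2 + 363*S + H*S (U(H, S) = -2 + (S*H + 363*S) = -2 + (H*S + 363*S) = -2 + (363*S + H*S) = -2 + 363*S + H*S)
O(4 - 9*(-11), E(17)) + U(-239, 9) = (-2 + (3 + (4 - 9*(-11)))**2) + (-2 + 363*9 - 239*9) = (-2 + (3 + (4 + 99))**2) + (-2 + 3267 - 2151) = (-2 + (3 + 103)**2) + 1114 = (-2 + 106**2) + 1114 = (-2 + 11236) + 1114 = 11234 + 1114 = 12348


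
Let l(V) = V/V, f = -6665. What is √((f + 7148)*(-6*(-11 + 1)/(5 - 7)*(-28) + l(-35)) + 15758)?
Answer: √421961 ≈ 649.58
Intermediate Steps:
l(V) = 1
√((f + 7148)*(-6*(-11 + 1)/(5 - 7)*(-28) + l(-35)) + 15758) = √((-6665 + 7148)*(-6*(-11 + 1)/(5 - 7)*(-28) + 1) + 15758) = √(483*(-(-60)/(-2)*(-28) + 1) + 15758) = √(483*(-(-60)*(-1)/2*(-28) + 1) + 15758) = √(483*(-6*5*(-28) + 1) + 15758) = √(483*(-30*(-28) + 1) + 15758) = √(483*(840 + 1) + 15758) = √(483*841 + 15758) = √(406203 + 15758) = √421961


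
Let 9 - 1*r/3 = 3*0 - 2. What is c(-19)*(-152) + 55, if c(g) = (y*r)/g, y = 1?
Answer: 319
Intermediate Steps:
r = 33 (r = 27 - 3*(3*0 - 2) = 27 - 3*(0 - 2) = 27 - 3*(-2) = 27 + 6 = 33)
c(g) = 33/g (c(g) = (1*33)/g = 33/g)
c(-19)*(-152) + 55 = (33/(-19))*(-152) + 55 = (33*(-1/19))*(-152) + 55 = -33/19*(-152) + 55 = 264 + 55 = 319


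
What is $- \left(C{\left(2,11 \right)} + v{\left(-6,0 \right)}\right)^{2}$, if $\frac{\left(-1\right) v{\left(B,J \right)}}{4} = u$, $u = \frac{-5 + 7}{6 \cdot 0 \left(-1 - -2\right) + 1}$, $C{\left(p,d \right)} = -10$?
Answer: $-324$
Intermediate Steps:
$u = 2$ ($u = \frac{2}{0 \left(-1 + 2\right) + 1} = \frac{2}{0 \cdot 1 + 1} = \frac{2}{0 + 1} = \frac{2}{1} = 2 \cdot 1 = 2$)
$v{\left(B,J \right)} = -8$ ($v{\left(B,J \right)} = \left(-4\right) 2 = -8$)
$- \left(C{\left(2,11 \right)} + v{\left(-6,0 \right)}\right)^{2} = - \left(-10 - 8\right)^{2} = - \left(-18\right)^{2} = \left(-1\right) 324 = -324$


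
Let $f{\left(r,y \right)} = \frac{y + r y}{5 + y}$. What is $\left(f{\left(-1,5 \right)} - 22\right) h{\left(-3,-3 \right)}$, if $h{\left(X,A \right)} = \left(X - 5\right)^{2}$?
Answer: $-1408$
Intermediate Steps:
$f{\left(r,y \right)} = \frac{y + r y}{5 + y}$
$h{\left(X,A \right)} = \left(-5 + X\right)^{2}$
$\left(f{\left(-1,5 \right)} - 22\right) h{\left(-3,-3 \right)} = \left(\frac{5 \left(1 - 1\right)}{5 + 5} - 22\right) \left(-5 - 3\right)^{2} = \left(5 \cdot \frac{1}{10} \cdot 0 - 22\right) \left(-8\right)^{2} = \left(5 \cdot \frac{1}{10} \cdot 0 - 22\right) 64 = \left(0 - 22\right) 64 = \left(-22\right) 64 = -1408$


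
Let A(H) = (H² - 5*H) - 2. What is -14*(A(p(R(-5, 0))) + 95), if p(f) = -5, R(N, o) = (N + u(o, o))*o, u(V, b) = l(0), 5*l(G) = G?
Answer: -2002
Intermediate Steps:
l(G) = G/5
u(V, b) = 0 (u(V, b) = (⅕)*0 = 0)
R(N, o) = N*o (R(N, o) = (N + 0)*o = N*o)
A(H) = -2 + H² - 5*H
-14*(A(p(R(-5, 0))) + 95) = -14*((-2 + (-5)² - 5*(-5)) + 95) = -14*((-2 + 25 + 25) + 95) = -14*(48 + 95) = -14*143 = -2002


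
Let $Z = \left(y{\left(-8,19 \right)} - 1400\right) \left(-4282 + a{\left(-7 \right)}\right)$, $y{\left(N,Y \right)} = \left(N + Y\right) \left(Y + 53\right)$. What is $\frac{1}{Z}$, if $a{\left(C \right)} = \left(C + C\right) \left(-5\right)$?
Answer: $\frac{1}{2560896} \approx 3.9049 \cdot 10^{-7}$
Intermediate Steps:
$y{\left(N,Y \right)} = \left(53 + Y\right) \left(N + Y\right)$ ($y{\left(N,Y \right)} = \left(N + Y\right) \left(53 + Y\right) = \left(53 + Y\right) \left(N + Y\right)$)
$a{\left(C \right)} = - 10 C$ ($a{\left(C \right)} = 2 C \left(-5\right) = - 10 C$)
$Z = 2560896$ ($Z = \left(\left(19^{2} + 53 \left(-8\right) + 53 \cdot 19 - 152\right) - 1400\right) \left(-4282 - -70\right) = \left(\left(361 - 424 + 1007 - 152\right) - 1400\right) \left(-4282 + 70\right) = \left(792 - 1400\right) \left(-4212\right) = \left(-608\right) \left(-4212\right) = 2560896$)
$\frac{1}{Z} = \frac{1}{2560896}$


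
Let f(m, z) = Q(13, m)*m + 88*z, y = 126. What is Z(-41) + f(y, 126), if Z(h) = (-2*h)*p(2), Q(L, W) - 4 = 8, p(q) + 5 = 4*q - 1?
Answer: 12764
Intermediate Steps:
p(q) = -6 + 4*q (p(q) = -5 + (4*q - 1) = -5 + (-1 + 4*q) = -6 + 4*q)
Q(L, W) = 12 (Q(L, W) = 4 + 8 = 12)
Z(h) = -4*h (Z(h) = (-2*h)*(-6 + 4*2) = (-2*h)*(-6 + 8) = -2*h*2 = -4*h)
f(m, z) = 12*m + 88*z
Z(-41) + f(y, 126) = -4*(-41) + (12*126 + 88*126) = 164 + (1512 + 11088) = 164 + 12600 = 12764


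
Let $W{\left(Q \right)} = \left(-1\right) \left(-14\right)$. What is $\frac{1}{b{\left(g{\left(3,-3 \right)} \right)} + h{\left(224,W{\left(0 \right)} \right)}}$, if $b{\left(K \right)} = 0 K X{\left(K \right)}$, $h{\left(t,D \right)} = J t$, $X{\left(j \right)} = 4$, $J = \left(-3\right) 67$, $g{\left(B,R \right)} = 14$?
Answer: $- \frac{1}{45024} \approx -2.221 \cdot 10^{-5}$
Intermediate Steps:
$W{\left(Q \right)} = 14$
$J = -201$
$h{\left(t,D \right)} = - 201 t$
$b{\left(K \right)} = 0$ ($b{\left(K \right)} = 0 K 4 = 0 \cdot 4 = 0$)
$\frac{1}{b{\left(g{\left(3,-3 \right)} \right)} + h{\left(224,W{\left(0 \right)} \right)}} = \frac{1}{0 - 45024} = \frac{1}{-45024} = - \frac{1}{45024}$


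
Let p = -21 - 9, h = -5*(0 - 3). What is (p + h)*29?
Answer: -435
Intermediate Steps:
h = 15 (h = -5*(-3) = 15)
p = -30
(p + h)*29 = (-30 + 15)*29 = -15*29 = -435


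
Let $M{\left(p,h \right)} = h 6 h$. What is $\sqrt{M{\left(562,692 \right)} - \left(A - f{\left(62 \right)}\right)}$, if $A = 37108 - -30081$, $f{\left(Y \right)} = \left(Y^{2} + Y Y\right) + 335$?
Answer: $\sqrt{2814018} \approx 1677.5$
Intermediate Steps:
$M{\left(p,h \right)} = 6 h^{2}$ ($M{\left(p,h \right)} = 6 h h = 6 h^{2}$)
$f{\left(Y \right)} = 335 + 2 Y^{2}$ ($f{\left(Y \right)} = \left(Y^{2} + Y^{2}\right) + 335 = 2 Y^{2} + 335 = 335 + 2 Y^{2}$)
$A = 67189$ ($A = 37108 + 30081 = 67189$)
$\sqrt{M{\left(562,692 \right)} - \left(A - f{\left(62 \right)}\right)} = \sqrt{6 \cdot 692^{2} + \left(\left(335 + 2 \cdot 62^{2}\right) - 67189\right)} = \sqrt{6 \cdot 478864 + \left(\left(335 + 2 \cdot 3844\right) - 67189\right)} = \sqrt{2873184 + \left(\left(335 + 7688\right) - 67189\right)} = \sqrt{2873184 + \left(8023 - 67189\right)} = \sqrt{2873184 - 59166} = \sqrt{2814018}$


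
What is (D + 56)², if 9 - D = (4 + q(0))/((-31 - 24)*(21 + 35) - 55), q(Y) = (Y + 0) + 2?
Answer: 4614077329/1092025 ≈ 4225.3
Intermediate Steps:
q(Y) = 2 + Y (q(Y) = Y + 2 = 2 + Y)
D = 9407/1045 (D = 9 - (4 + (2 + 0))/((-31 - 24)*(21 + 35) - 55) = 9 - (4 + 2)/(-55*56 - 55) = 9 - 6/(-3080 - 55) = 9 - 6/(-3135) = 9 - 6*(-1)/3135 = 9 - 1*(-2/1045) = 9 + 2/1045 = 9407/1045 ≈ 9.0019)
(D + 56)² = (9407/1045 + 56)² = (67927/1045)² = 4614077329/1092025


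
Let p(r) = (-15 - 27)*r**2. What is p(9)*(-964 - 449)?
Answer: 4807026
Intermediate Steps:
p(r) = -42*r**2
p(9)*(-964 - 449) = (-42*9**2)*(-964 - 449) = -42*81*(-1413) = -3402*(-1413) = 4807026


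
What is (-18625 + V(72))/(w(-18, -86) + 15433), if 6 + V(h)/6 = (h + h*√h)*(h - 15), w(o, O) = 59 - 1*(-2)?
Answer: 5963/15494 + 73872*√2/7747 ≈ 13.870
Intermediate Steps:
w(o, O) = 61 (w(o, O) = 59 + 2 = 61)
V(h) = -36 + 6*(-15 + h)*(h + h^(3/2)) (V(h) = -36 + 6*((h + h*√h)*(h - 15)) = -36 + 6*((h + h^(3/2))*(-15 + h)) = -36 + 6*((-15 + h)*(h + h^(3/2))) = -36 + 6*(-15 + h)*(h + h^(3/2)))
(-18625 + V(72))/(w(-18, -86) + 15433) = (-18625 + (-36 - 90*72 - 38880*√2 + 6*72² + 6*72^(5/2)))/(61 + 15433) = (-18625 + (-36 - 6480 - 38880*√2 + 6*5184 + 6*(31104*√2)))/15494 = (-18625 + (-36 - 6480 - 38880*√2 + 31104 + 186624*√2))*(1/15494) = (-18625 + (24588 + 147744*√2))*(1/15494) = (5963 + 147744*√2)*(1/15494) = 5963/15494 + 73872*√2/7747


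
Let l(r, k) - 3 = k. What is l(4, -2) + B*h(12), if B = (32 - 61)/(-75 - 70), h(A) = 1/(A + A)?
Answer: 121/120 ≈ 1.0083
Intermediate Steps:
l(r, k) = 3 + k
h(A) = 1/(2*A)
B = 1/5 (B = -29/(-145) = -29*(-1/145) = 1/5 ≈ 0.20000)
l(4, -2) + B*h(12) = (3 - 2) + ((1/2)/12)/5 = 1 + ((1/2)*(1/12))/5 = 1 + (1/5)*(1/24) = 1 + 1/120 = 121/120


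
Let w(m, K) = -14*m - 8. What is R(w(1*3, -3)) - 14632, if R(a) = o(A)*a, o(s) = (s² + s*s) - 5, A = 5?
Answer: -16882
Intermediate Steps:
w(m, K) = -8 - 14*m
o(s) = -5 + 2*s² (o(s) = (s² + s²) - 5 = 2*s² - 5 = -5 + 2*s²)
R(a) = 45*a (R(a) = (-5 + 2*5²)*a = (-5 + 2*25)*a = (-5 + 50)*a = 45*a)
R(w(1*3, -3)) - 14632 = 45*(-8 - 14*3) - 14632 = 45*(-8 - 42) - 14632 = 45*(-50) - 14632 = -2250 - 14632 = -16882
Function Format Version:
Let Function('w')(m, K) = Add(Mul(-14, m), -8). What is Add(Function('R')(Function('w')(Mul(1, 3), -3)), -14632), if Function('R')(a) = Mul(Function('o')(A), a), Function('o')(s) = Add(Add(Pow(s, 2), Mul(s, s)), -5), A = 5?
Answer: -16882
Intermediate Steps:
Function('w')(m, K) = Add(-8, Mul(-14, m))
Function('o')(s) = Add(-5, Mul(2, Pow(s, 2))) (Function('o')(s) = Add(Add(Pow(s, 2), Pow(s, 2)), -5) = Add(Mul(2, Pow(s, 2)), -5) = Add(-5, Mul(2, Pow(s, 2))))
Function('R')(a) = Mul(45, a) (Function('R')(a) = Mul(Add(-5, Mul(2, Pow(5, 2))), a) = Mul(Add(-5, Mul(2, 25)), a) = Mul(Add(-5, 50), a) = Mul(45, a))
Add(Function('R')(Function('w')(Mul(1, 3), -3)), -14632) = Add(Mul(45, Add(-8, Mul(-14, Mul(1, 3)))), -14632) = Add(Mul(45, Add(-8, Mul(-14, 3))), -14632) = Add(Mul(45, Add(-8, -42)), -14632) = Add(Mul(45, -50), -14632) = Add(-2250, -14632) = -16882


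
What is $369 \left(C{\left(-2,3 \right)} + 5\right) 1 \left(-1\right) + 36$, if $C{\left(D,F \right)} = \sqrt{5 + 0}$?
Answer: $-1809 - 369 \sqrt{5} \approx -2634.1$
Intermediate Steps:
$C{\left(D,F \right)} = \sqrt{5}$
$369 \left(C{\left(-2,3 \right)} + 5\right) 1 \left(-1\right) + 36 = 369 \left(\sqrt{5} + 5\right) 1 \left(-1\right) + 36 = 369 \left(5 + \sqrt{5}\right) 1 \left(-1\right) + 36 = 369 \left(5 + \sqrt{5}\right) \left(-1\right) + 36 = 369 \left(-5 - \sqrt{5}\right) + 36 = \left(-1845 - 369 \sqrt{5}\right) + 36 = -1809 - 369 \sqrt{5}$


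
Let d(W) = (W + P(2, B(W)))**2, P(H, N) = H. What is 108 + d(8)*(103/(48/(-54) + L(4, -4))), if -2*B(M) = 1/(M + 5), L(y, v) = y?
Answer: 23931/7 ≈ 3418.7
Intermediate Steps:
B(M) = -1/(2*(5 + M)) (B(M) = -1/(2*(M + 5)) = -1/(2*(5 + M)))
d(W) = (2 + W)**2 (d(W) = (W + 2)**2 = (2 + W)**2)
108 + d(8)*(103/(48/(-54) + L(4, -4))) = 108 + (2 + 8)**2*(103/(48/(-54) + 4)) = 108 + 10**2*(103/(48*(-1/54) + 4)) = 108 + 100*(103/(-8/9 + 4)) = 108 + 100*(103/(28/9)) = 108 + 100*(103*(9/28)) = 108 + 100*(927/28) = 108 + 23175/7 = 23931/7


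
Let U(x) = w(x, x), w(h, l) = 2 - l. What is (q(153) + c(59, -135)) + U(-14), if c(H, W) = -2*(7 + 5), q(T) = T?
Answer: 145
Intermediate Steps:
c(H, W) = -24 (c(H, W) = -2*12 = -24)
U(x) = 2 - x
(q(153) + c(59, -135)) + U(-14) = (153 - 24) + (2 - 1*(-14)) = 129 + (2 + 14) = 129 + 16 = 145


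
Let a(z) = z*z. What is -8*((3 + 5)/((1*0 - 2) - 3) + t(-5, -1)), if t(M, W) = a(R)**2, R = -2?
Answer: -576/5 ≈ -115.20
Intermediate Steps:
a(z) = z**2
t(M, W) = 16 (t(M, W) = ((-2)**2)**2 = 4**2 = 16)
-8*((3 + 5)/((1*0 - 2) - 3) + t(-5, -1)) = -8*((3 + 5)/((1*0 - 2) - 3) + 16) = -8*(8/((0 - 2) - 3) + 16) = -8*(8/(-2 - 3) + 16) = -8*(8/(-5) + 16) = -8*(8*(-1/5) + 16) = -8*(-8/5 + 16) = -8*72/5 = -576/5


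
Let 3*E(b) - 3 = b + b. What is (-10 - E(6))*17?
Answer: -255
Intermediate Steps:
E(b) = 1 + 2*b/3 (E(b) = 1 + (b + b)/3 = 1 + (2*b)/3 = 1 + 2*b/3)
(-10 - E(6))*17 = (-10 - (1 + (2/3)*6))*17 = (-10 - (1 + 4))*17 = (-10 - 1*5)*17 = (-10 - 5)*17 = -15*17 = -255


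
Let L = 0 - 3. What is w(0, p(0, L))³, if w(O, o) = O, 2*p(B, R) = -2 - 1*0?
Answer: 0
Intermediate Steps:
L = -3
p(B, R) = -1 (p(B, R) = (-2 - 1*0)/2 = (-2 + 0)/2 = (½)*(-2) = -1)
w(0, p(0, L))³ = 0³ = 0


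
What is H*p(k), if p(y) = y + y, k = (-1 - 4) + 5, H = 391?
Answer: 0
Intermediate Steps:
k = 0 (k = -5 + 5 = 0)
p(y) = 2*y
H*p(k) = 391*(2*0) = 391*0 = 0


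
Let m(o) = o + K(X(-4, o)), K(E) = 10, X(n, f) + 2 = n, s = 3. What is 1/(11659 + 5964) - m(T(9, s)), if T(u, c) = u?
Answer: -334836/17623 ≈ -19.000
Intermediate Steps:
X(n, f) = -2 + n
m(o) = 10 + o (m(o) = o + 10 = 10 + o)
1/(11659 + 5964) - m(T(9, s)) = 1/(11659 + 5964) - (10 + 9) = 1/17623 - 1*19 = 1/17623 - 19 = -334836/17623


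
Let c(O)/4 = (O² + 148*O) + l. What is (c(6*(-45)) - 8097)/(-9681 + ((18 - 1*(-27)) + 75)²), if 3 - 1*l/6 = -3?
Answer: 41269/1573 ≈ 26.236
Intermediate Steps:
l = 36 (l = 18 - 6*(-3) = 18 + 18 = 36)
c(O) = 144 + 4*O² + 592*O (c(O) = 4*((O² + 148*O) + 36) = 4*(36 + O² + 148*O) = 144 + 4*O² + 592*O)
(c(6*(-45)) - 8097)/(-9681 + ((18 - 1*(-27)) + 75)²) = ((144 + 4*(6*(-45))² + 592*(6*(-45))) - 8097)/(-9681 + ((18 - 1*(-27)) + 75)²) = ((144 + 4*(-270)² + 592*(-270)) - 8097)/(-9681 + ((18 + 27) + 75)²) = ((144 + 4*72900 - 159840) - 8097)/(-9681 + (45 + 75)²) = ((144 + 291600 - 159840) - 8097)/(-9681 + 120²) = (131904 - 8097)/(-9681 + 14400) = 123807/4719 = 123807*(1/4719) = 41269/1573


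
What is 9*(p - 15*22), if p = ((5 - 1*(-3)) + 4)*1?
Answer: -2862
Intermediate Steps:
p = 12 (p = ((5 + 3) + 4)*1 = (8 + 4)*1 = 12*1 = 12)
9*(p - 15*22) = 9*(12 - 15*22) = 9*(12 - 330) = 9*(-318) = -2862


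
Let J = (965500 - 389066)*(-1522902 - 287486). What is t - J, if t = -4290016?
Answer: 1043564906376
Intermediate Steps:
J = -1043569196392 (J = 576434*(-1810388) = -1043569196392)
t - J = -4290016 - 1*(-1043569196392) = -4290016 + 1043569196392 = 1043564906376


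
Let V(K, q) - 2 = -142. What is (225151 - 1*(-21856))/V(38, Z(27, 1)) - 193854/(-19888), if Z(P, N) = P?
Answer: -610666957/348040 ≈ -1754.6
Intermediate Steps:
V(K, q) = -140 (V(K, q) = 2 - 142 = -140)
(225151 - 1*(-21856))/V(38, Z(27, 1)) - 193854/(-19888) = (225151 - 1*(-21856))/(-140) - 193854/(-19888) = (225151 + 21856)*(-1/140) - 193854*(-1/19888) = 247007*(-1/140) + 96927/9944 = -247007/140 + 96927/9944 = -610666957/348040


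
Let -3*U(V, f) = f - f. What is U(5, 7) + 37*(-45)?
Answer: -1665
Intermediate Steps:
U(V, f) = 0 (U(V, f) = -(f - f)/3 = -1/3*0 = 0)
U(5, 7) + 37*(-45) = 0 + 37*(-45) = 0 - 1665 = -1665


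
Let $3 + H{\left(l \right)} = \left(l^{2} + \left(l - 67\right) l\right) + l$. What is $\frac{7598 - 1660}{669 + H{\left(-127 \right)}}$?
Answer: $\frac{2969}{20653} \approx 0.14376$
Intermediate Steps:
$H{\left(l \right)} = -3 + l + l^{2} + l \left(-67 + l\right)$ ($H{\left(l \right)} = -3 + \left(\left(l^{2} + \left(l - 67\right) l\right) + l\right) = -3 + \left(\left(l^{2} + \left(-67 + l\right) l\right) + l\right) = -3 + \left(\left(l^{2} + l \left(-67 + l\right)\right) + l\right) = -3 + \left(l + l^{2} + l \left(-67 + l\right)\right) = -3 + l + l^{2} + l \left(-67 + l\right)$)
$\frac{7598 - 1660}{669 + H{\left(-127 \right)}} = \frac{7598 - 1660}{669 - \left(-8379 - 32258\right)} = \frac{5938}{669 + \left(-3 + 8382 + 2 \cdot 16129\right)} = \frac{5938}{669 + \left(-3 + 8382 + 32258\right)} = \frac{5938}{669 + 40637} = \frac{5938}{41306} = 5938 \cdot \frac{1}{41306} = \frac{2969}{20653}$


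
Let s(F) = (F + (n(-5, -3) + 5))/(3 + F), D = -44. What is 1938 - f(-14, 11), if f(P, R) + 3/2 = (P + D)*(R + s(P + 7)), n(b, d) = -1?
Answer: 2621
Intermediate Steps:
s(F) = (4 + F)/(3 + F) (s(F) = (F + (-1 + 5))/(3 + F) = (F + 4)/(3 + F) = (4 + F)/(3 + F))
f(P, R) = -3/2 + (-44 + P)*(R + (11 + P)/(10 + P)) (f(P, R) = -3/2 + (P - 44)*(R + (4 + (P + 7))/(3 + (P + 7))) = -3/2 + (-44 + P)*(R + (4 + (7 + P))/(3 + (7 + P))) = -3/2 + (-44 + P)*(R + (11 + P)/(10 + P)))
1938 - f(-14, 11) = 1938 - (-484 - 44*(-14) - 14*(11 - 14) + (10 - 14)*(-3 - 88*11 + 2*(-14)*11)/2)/(10 - 14) = 1938 - (-484 + 616 - 14*(-3) + (½)*(-4)*(-3 - 968 - 308))/(-4) = 1938 - (-1)*(-484 + 616 + 42 + (½)*(-4)*(-1279))/4 = 1938 - (-1)*(-484 + 616 + 42 + 2558)/4 = 1938 - (-1)*2732/4 = 1938 - 1*(-683) = 1938 + 683 = 2621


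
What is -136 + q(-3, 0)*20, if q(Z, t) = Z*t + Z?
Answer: -196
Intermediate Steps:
q(Z, t) = Z + Z*t
-136 + q(-3, 0)*20 = -136 - 3*(1 + 0)*20 = -136 - 3*1*20 = -136 - 3*20 = -136 - 60 = -196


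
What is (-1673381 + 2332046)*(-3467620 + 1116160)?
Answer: -1548824400900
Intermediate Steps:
(-1673381 + 2332046)*(-3467620 + 1116160) = 658665*(-2351460) = -1548824400900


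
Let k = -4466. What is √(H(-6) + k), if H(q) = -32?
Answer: I*√4498 ≈ 67.067*I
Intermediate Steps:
√(H(-6) + k) = √(-32 - 4466) = √(-4498) = I*√4498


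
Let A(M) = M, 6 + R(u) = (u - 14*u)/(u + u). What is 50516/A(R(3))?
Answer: -101032/25 ≈ -4041.3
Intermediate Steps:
R(u) = -25/2 (R(u) = -6 + (u - 14*u)/(u + u) = -6 + (-13*u)/((2*u)) = -6 + (-13*u)*(1/(2*u)) = -6 - 13/2 = -25/2)
50516/A(R(3)) = 50516/(-25/2) = 50516*(-2/25) = -101032/25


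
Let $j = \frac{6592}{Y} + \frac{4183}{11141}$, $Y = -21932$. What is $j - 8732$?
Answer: $- \frac{533399276375}{61086103} \approx -8731.9$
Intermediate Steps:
$j = \frac{4575021}{61086103}$ ($j = \frac{6592}{-21932} + \frac{4183}{11141} = 6592 \left(- \frac{1}{21932}\right) + 4183 \cdot \frac{1}{11141} = - \frac{1648}{5483} + \frac{4183}{11141} = \frac{4575021}{61086103} \approx 0.074895$)
$j - 8732 = \frac{4575021}{61086103} - 8732 = - \frac{533399276375}{61086103}$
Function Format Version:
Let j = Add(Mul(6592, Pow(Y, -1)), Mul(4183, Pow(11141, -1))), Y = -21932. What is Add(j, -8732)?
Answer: Rational(-533399276375, 61086103) ≈ -8731.9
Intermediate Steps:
j = Rational(4575021, 61086103) (j = Add(Mul(6592, Pow(-21932, -1)), Mul(4183, Pow(11141, -1))) = Add(Mul(6592, Rational(-1, 21932)), Mul(4183, Rational(1, 11141))) = Add(Rational(-1648, 5483), Rational(4183, 11141)) = Rational(4575021, 61086103) ≈ 0.074895)
Add(j, -8732) = Add(Rational(4575021, 61086103), -8732) = Rational(-533399276375, 61086103)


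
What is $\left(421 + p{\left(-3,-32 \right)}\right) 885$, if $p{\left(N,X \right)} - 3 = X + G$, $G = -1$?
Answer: $346035$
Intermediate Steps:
$p{\left(N,X \right)} = 2 + X$ ($p{\left(N,X \right)} = 3 + \left(X - 1\right) = 3 + \left(-1 + X\right) = 2 + X$)
$\left(421 + p{\left(-3,-32 \right)}\right) 885 = \left(421 + \left(2 - 32\right)\right) 885 = \left(421 - 30\right) 885 = 391 \cdot 885 = 346035$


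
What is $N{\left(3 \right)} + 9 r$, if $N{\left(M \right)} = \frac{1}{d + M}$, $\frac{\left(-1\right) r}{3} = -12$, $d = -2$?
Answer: $325$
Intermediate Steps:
$r = 36$ ($r = \left(-3\right) \left(-12\right) = 36$)
$N{\left(M \right)} = \frac{1}{-2 + M}$
$N{\left(3 \right)} + 9 r = \frac{1}{-2 + 3} + 9 \cdot 36 = 1^{-1} + 324 = 1 + 324 = 325$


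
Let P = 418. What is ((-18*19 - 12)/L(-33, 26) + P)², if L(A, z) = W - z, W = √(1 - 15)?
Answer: 2*(2345398*√14 + 30871787*I)/(26*√14 + 331*I) ≈ 1.8605e+5 + 1656.0*I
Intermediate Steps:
W = I*√14 (W = √(-14) = I*√14 ≈ 3.7417*I)
L(A, z) = -z + I*√14 (L(A, z) = I*√14 - z = -z + I*√14)
((-18*19 - 12)/L(-33, 26) + P)² = ((-18*19 - 12)/(-1*26 + I*√14) + 418)² = ((-342 - 12)/(-26 + I*√14) + 418)² = (-354/(-26 + I*√14) + 418)² = (418 - 354/(-26 + I*√14))²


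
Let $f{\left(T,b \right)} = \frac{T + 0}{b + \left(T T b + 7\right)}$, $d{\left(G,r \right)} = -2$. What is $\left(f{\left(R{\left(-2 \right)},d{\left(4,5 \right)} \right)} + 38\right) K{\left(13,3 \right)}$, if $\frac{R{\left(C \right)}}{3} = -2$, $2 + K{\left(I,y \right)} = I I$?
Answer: $\frac{426184}{67} \approx 6361.0$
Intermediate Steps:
$K{\left(I,y \right)} = -2 + I^{2}$ ($K{\left(I,y \right)} = -2 + I I = -2 + I^{2}$)
$R{\left(C \right)} = -6$ ($R{\left(C \right)} = 3 \left(-2\right) = -6$)
$f{\left(T,b \right)} = \frac{T}{7 + b + b T^{2}}$ ($f{\left(T,b \right)} = \frac{T}{b + \left(T^{2} b + 7\right)} = \frac{T}{b + \left(b T^{2} + 7\right)} = \frac{T}{b + \left(7 + b T^{2}\right)} = \frac{T}{7 + b + b T^{2}}$)
$\left(f{\left(R{\left(-2 \right)},d{\left(4,5 \right)} \right)} + 38\right) K{\left(13,3 \right)} = \left(- \frac{6}{7 - 2 - 2 \left(-6\right)^{2}} + 38\right) \left(-2 + 13^{2}\right) = \left(- \frac{6}{7 - 2 - 72} + 38\right) \left(-2 + 169\right) = \left(- \frac{6}{7 - 2 - 72} + 38\right) 167 = \left(- \frac{6}{-67} + 38\right) 167 = \left(\left(-6\right) \left(- \frac{1}{67}\right) + 38\right) 167 = \left(\frac{6}{67} + 38\right) 167 = \frac{2552}{67} \cdot 167 = \frac{426184}{67}$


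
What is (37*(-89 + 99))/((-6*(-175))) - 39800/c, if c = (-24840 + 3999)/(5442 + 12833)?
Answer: 25457332039/729435 ≈ 34900.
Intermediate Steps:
c = -20841/18275 ≈ -1.1404
(37*(-89 + 99))/((-6*(-175))) - 39800/c = (37*(-89 + 99))/((-6*(-175))) - 39800/(-20841/18275) = (37*10)/1050 - 39800*(-18275/20841) = 370*(1/1050) + 727345000/20841 = 37/105 + 727345000/20841 = 25457332039/729435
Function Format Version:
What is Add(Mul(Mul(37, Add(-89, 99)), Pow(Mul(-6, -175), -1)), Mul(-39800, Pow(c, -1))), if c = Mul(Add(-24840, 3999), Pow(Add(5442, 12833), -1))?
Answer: Rational(25457332039, 729435) ≈ 34900.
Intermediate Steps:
c = Rational(-20841, 18275) (c = Mul(-20841, Pow(18275, -1)) = Mul(-20841, Rational(1, 18275)) = Rational(-20841, 18275) ≈ -1.1404)
Add(Mul(Mul(37, Add(-89, 99)), Pow(Mul(-6, -175), -1)), Mul(-39800, Pow(c, -1))) = Add(Mul(Mul(37, Add(-89, 99)), Pow(Mul(-6, -175), -1)), Mul(-39800, Pow(Rational(-20841, 18275), -1))) = Add(Mul(Mul(37, 10), Pow(1050, -1)), Mul(-39800, Rational(-18275, 20841))) = Add(Mul(370, Rational(1, 1050)), Rational(727345000, 20841)) = Add(Rational(37, 105), Rational(727345000, 20841)) = Rational(25457332039, 729435)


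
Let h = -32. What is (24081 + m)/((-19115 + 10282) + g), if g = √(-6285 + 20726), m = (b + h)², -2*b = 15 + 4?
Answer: -911680429/312029792 - 103213*√14441/312029792 ≈ -2.9615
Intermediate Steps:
b = -19/2 (b = -(15 + 4)/2 = -½*19 = -19/2 ≈ -9.5000)
m = 6889/4 (m = (-19/2 - 32)² = (-83/2)² = 6889/4 ≈ 1722.3)
g = √14441 ≈ 120.17
(24081 + m)/((-19115 + 10282) + g) = (24081 + 6889/4)/((-19115 + 10282) + √14441) = 103213/(4*(-8833 + √14441))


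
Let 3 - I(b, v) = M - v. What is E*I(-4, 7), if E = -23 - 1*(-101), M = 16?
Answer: -468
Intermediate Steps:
E = 78 (E = -23 + 101 = 78)
I(b, v) = -13 + v (I(b, v) = 3 - (16 - v) = 3 + (-16 + v) = -13 + v)
E*I(-4, 7) = 78*(-13 + 7) = 78*(-6) = -468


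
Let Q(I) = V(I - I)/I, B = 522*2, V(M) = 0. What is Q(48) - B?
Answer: -1044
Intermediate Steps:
B = 1044
Q(I) = 0 (Q(I) = 0/I = 0)
Q(48) - B = 0 - 1*1044 = 0 - 1044 = -1044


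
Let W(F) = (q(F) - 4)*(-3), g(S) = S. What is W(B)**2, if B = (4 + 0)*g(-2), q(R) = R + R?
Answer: 3600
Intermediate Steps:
q(R) = 2*R
B = -8 (B = (4 + 0)*(-2) = 4*(-2) = -8)
W(F) = 12 - 6*F (W(F) = (2*F - 4)*(-3) = (-4 + 2*F)*(-3) = 12 - 6*F)
W(B)**2 = (12 - 6*(-8))**2 = (12 + 48)**2 = 60**2 = 3600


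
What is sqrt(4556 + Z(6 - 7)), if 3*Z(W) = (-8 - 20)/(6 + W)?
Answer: 2*sqrt(256170)/15 ≈ 67.484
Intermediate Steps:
Z(W) = -28/(3*(6 + W)) (Z(W) = ((-8 - 20)/(6 + W))/3 = (-28/(6 + W))/3 = -28/(3*(6 + W)))
sqrt(4556 + Z(6 - 7)) = sqrt(4556 - 28/(18 + 3*(6 - 7))) = sqrt(4556 - 28/(18 + 3*(-1))) = sqrt(4556 - 28/(18 - 3)) = sqrt(4556 - 28/15) = sqrt(68312/15) = 2*sqrt(256170)/15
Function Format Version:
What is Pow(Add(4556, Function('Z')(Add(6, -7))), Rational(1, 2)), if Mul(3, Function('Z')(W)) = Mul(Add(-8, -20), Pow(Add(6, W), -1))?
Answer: Mul(Rational(2, 15), Pow(256170, Rational(1, 2))) ≈ 67.484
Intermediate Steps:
Function('Z')(W) = Mul(Rational(-28, 3), Pow(Add(6, W), -1)) (Function('Z')(W) = Mul(Rational(1, 3), Mul(Add(-8, -20), Pow(Add(6, W), -1))) = Mul(Rational(1, 3), Mul(-28, Pow(Add(6, W), -1))) = Mul(Rational(-28, 3), Pow(Add(6, W), -1)))
Pow(Add(4556, Function('Z')(Add(6, -7))), Rational(1, 2)) = Pow(Add(4556, Mul(-28, Pow(Add(18, Mul(3, Add(6, -7))), -1))), Rational(1, 2)) = Pow(Add(4556, Mul(-28, Pow(Add(18, Mul(3, -1)), -1))), Rational(1, 2)) = Pow(Add(4556, Mul(-28, Pow(Add(18, -3), -1))), Rational(1, 2)) = Pow(Add(4556, Mul(-28, Pow(15, -1))), Rational(1, 2)) = Pow(Add(4556, Mul(-28, Rational(1, 15))), Rational(1, 2)) = Pow(Add(4556, Rational(-28, 15)), Rational(1, 2)) = Pow(Rational(68312, 15), Rational(1, 2)) = Mul(Rational(2, 15), Pow(256170, Rational(1, 2)))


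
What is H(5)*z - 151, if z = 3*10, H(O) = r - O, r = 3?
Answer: -211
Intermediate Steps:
H(O) = 3 - O
z = 30
H(5)*z - 151 = (3 - 1*5)*30 - 151 = (3 - 5)*30 - 151 = -2*30 - 151 = -60 - 151 = -211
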